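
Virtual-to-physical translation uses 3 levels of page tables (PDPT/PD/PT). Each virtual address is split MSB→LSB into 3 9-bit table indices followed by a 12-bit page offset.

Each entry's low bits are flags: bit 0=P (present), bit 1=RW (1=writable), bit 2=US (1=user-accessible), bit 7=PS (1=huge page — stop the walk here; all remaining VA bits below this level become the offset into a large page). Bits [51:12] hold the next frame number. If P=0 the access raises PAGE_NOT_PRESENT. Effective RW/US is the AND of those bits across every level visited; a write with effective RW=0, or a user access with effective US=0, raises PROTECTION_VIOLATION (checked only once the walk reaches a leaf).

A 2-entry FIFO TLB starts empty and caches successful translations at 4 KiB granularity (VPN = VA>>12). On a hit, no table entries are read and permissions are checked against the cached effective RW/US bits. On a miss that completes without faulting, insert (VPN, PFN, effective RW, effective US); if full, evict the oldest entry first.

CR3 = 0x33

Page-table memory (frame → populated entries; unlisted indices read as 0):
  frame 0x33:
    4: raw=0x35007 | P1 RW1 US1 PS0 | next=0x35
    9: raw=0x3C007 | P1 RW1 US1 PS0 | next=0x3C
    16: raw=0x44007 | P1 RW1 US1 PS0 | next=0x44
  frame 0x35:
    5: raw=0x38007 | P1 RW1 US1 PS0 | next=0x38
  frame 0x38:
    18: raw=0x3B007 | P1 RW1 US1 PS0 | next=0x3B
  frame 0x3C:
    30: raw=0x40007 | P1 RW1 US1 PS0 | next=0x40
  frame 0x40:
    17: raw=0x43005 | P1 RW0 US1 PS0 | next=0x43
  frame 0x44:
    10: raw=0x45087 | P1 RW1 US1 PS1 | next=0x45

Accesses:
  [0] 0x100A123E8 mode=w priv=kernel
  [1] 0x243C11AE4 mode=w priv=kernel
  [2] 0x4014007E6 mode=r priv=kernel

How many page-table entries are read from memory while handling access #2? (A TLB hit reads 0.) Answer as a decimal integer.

Per-access translation:
#0 VA=0x100A123E8 (w,kernel):
  [0] read 0x33 idx=4: raw=0x35007 flags P=1 W=1 U=1 S=0
  [1] read 0x35 idx=5: raw=0x38007 flags P=1 W=1 U=1 S=0
  [2] read 0x38 idx=18: raw=0x3B007 flags P=1 W=1 U=1 S=0
  → PA=0x3B3E8  (3 entries read)
#1 VA=0x243C11AE4 (w,kernel):
  [0] read 0x33 idx=9: raw=0x3C007 flags P=1 W=1 U=1 S=0
  [1] read 0x3C idx=30: raw=0x40007 flags P=1 W=1 U=1 S=0
  [2] read 0x40 idx=17: raw=0x43005 flags P=1 W=0 U=1 S=0
  → PROTECTION_VIOLATION  (3 entries read)
#2 VA=0x4014007E6 (r,kernel):
  [0] read 0x33 idx=16: raw=0x44007 flags P=1 W=1 U=1 S=0
  [1] read 0x44 idx=10: raw=0x45087 flags P=1 W=1 U=1 S=1
  → PA=0x457E6 (huge @L1)  (2 entries read)

Entries read for #2: 2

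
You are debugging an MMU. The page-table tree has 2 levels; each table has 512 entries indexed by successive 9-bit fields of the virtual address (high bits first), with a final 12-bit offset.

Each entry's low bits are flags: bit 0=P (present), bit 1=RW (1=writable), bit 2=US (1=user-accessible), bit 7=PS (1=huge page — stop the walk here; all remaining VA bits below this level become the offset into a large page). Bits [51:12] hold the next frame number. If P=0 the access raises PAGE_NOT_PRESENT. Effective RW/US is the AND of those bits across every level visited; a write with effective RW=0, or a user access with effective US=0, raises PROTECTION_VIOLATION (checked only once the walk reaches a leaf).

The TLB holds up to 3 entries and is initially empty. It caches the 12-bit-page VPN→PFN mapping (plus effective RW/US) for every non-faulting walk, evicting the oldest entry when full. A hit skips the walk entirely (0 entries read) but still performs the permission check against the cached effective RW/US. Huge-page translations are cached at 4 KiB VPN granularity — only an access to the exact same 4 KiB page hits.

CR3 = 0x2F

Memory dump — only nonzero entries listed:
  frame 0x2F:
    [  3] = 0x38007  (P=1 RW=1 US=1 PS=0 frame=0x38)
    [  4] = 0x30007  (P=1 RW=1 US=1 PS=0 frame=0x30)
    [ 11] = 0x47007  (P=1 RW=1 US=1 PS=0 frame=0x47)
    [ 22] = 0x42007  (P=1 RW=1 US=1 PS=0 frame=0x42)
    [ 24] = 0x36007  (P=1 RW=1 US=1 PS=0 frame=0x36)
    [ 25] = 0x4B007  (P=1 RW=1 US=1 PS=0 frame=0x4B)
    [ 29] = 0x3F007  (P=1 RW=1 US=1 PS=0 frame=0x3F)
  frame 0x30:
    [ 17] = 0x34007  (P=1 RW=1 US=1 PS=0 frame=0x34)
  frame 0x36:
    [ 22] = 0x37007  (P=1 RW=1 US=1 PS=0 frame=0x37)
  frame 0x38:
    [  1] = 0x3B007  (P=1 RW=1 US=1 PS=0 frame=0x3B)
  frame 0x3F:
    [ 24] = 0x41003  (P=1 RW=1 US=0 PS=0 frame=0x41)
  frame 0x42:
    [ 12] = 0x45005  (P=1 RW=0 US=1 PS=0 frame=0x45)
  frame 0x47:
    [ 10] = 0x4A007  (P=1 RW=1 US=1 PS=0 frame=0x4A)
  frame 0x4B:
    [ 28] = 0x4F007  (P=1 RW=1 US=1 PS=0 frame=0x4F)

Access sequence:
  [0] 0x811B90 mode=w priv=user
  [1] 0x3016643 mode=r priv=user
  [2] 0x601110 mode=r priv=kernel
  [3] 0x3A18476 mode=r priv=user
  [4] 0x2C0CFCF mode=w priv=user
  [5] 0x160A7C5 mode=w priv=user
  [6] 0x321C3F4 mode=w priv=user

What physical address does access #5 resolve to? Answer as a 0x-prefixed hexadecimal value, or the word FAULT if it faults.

Trace:
#0 VA=0x811B90 (w,user):
  L0: frame=0x2F idx=4 entry=0x30007 [P=1 RW=1 US=1 PS=0]
  L1: frame=0x30 idx=17 entry=0x34007 [P=1 RW=1 US=1 PS=0]
  ✓ 0x34B90  — 2 lookups
#1 VA=0x3016643 (r,user):
  L0: frame=0x2F idx=24 entry=0x36007 [P=1 RW=1 US=1 PS=0]
  L1: frame=0x36 idx=22 entry=0x37007 [P=1 RW=1 US=1 PS=0]
  ✓ 0x37643  — 2 lookups
#2 VA=0x601110 (r,kernel):
  L0: frame=0x2F idx=3 entry=0x38007 [P=1 RW=1 US=1 PS=0]
  L1: frame=0x38 idx=1 entry=0x3B007 [P=1 RW=1 US=1 PS=0]
  ✓ 0x3B110  — 2 lookups
#3 VA=0x3A18476 (r,user):
  L0: frame=0x2F idx=29 entry=0x3F007 [P=1 RW=1 US=1 PS=0]
  L1: frame=0x3F idx=24 entry=0x41003 [P=1 RW=1 US=0 PS=0]
  → PROTECTION_VIOLATION  (2 entries read)
#4 VA=0x2C0CFCF (w,user):
  L0: frame=0x2F idx=22 entry=0x42007 [P=1 RW=1 US=1 PS=0]
  L1: frame=0x42 idx=12 entry=0x45005 [P=1 RW=0 US=1 PS=0]
  → PROTECTION_VIOLATION  (2 entries read)
#5 VA=0x160A7C5 (w,user):
  L0: frame=0x2F idx=11 entry=0x47007 [P=1 RW=1 US=1 PS=0]
  L1: frame=0x47 idx=10 entry=0x4A007 [P=1 RW=1 US=1 PS=0]
  ✓ 0x4A7C5  — 2 lookups
#6 VA=0x321C3F4 (w,user):
  L0: frame=0x2F idx=25 entry=0x4B007 [P=1 RW=1 US=1 PS=0]
  L1: frame=0x4B idx=28 entry=0x4F007 [P=1 RW=1 US=1 PS=0]
  ✓ 0x4F3F4  — 2 lookups

Access #5 PA: 0x4A7C5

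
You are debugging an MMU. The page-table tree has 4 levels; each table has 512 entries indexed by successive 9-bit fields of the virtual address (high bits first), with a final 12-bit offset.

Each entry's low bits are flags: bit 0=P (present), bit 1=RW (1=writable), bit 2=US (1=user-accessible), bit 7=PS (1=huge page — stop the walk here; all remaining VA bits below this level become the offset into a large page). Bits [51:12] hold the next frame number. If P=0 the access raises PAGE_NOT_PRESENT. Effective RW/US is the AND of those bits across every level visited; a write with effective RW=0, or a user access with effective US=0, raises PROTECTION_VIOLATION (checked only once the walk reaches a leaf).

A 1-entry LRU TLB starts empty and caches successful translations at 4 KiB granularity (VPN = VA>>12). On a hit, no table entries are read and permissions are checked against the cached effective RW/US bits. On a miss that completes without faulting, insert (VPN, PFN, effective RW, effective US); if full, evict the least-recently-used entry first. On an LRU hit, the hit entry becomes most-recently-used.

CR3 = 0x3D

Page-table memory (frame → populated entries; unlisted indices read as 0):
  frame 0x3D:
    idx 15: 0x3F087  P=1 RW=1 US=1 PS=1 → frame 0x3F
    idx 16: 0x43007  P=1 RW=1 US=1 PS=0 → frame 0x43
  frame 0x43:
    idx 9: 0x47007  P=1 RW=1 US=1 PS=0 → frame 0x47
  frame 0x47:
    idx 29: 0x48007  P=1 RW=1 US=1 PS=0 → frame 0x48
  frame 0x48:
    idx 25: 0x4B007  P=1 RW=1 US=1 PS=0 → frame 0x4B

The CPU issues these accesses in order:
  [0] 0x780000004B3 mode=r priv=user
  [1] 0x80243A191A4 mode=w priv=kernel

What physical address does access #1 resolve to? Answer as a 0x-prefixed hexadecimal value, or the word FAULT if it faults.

Walk each access:
#0 VA=0x780000004B3 (r,user):
  [0] read 0x3D idx=15: raw=0x3F087 flags P=1 W=1 U=1 S=1
  ⇒ phys 0x3F4B3 (huge @L0)  [1 reads]
#1 VA=0x80243A191A4 (w,kernel):
  [0] read 0x3D idx=16: raw=0x43007 flags P=1 W=1 U=1 S=0
  [1] read 0x43 idx=9: raw=0x47007 flags P=1 W=1 U=1 S=0
  [2] read 0x47 idx=29: raw=0x48007 flags P=1 W=1 U=1 S=0
  [3] read 0x48 idx=25: raw=0x4B007 flags P=1 W=1 U=1 S=0
  ⇒ phys 0x4B1A4  [4 reads]

Access #1 PA: 0x4B1A4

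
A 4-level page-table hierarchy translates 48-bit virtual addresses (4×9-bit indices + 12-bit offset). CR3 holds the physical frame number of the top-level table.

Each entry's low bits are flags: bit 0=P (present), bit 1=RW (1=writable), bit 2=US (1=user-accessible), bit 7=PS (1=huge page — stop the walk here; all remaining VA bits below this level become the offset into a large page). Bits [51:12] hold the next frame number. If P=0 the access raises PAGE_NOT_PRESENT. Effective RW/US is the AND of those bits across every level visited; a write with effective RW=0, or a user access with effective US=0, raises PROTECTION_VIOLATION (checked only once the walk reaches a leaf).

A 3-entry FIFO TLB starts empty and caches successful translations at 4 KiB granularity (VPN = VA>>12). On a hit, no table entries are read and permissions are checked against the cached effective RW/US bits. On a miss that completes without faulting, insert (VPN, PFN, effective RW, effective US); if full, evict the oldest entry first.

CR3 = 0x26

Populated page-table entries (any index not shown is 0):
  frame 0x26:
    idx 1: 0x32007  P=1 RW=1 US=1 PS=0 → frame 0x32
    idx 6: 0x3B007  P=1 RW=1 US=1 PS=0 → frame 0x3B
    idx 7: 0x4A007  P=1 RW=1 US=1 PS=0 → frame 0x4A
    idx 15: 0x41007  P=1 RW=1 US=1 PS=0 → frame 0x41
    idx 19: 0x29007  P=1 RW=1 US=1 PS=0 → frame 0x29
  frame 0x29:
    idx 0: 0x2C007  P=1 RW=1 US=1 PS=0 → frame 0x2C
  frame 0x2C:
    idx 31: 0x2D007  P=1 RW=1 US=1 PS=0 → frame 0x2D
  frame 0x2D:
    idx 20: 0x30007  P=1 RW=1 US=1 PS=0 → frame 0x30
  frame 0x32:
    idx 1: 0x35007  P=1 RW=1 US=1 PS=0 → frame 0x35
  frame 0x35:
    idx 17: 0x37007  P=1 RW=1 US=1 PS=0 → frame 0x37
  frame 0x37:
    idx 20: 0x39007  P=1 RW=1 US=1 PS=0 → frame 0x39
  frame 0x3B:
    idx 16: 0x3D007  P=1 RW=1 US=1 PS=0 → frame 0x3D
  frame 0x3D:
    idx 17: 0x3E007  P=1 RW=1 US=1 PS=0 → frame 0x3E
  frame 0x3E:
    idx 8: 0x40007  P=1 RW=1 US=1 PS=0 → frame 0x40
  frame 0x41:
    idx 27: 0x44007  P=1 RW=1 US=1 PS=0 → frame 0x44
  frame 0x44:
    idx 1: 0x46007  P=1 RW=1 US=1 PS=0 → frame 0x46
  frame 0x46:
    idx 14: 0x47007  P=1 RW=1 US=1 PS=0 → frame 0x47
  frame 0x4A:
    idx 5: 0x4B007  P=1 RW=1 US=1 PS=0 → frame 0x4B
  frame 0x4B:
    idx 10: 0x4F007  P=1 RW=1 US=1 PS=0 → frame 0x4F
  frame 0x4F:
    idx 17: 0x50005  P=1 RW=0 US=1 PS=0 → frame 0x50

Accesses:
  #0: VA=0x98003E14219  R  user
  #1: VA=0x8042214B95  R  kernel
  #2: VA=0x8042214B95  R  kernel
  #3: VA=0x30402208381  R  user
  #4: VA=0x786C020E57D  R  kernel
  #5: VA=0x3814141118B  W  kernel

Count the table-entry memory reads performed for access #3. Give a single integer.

Per-access translation:
#0 VA=0x98003E14219 (r,user):
  [0] read 0x26 idx=19: raw=0x29007 flags P=1 W=1 U=1 S=0
  [1] read 0x29 idx=0: raw=0x2C007 flags P=1 W=1 U=1 S=0
  [2] read 0x2C idx=31: raw=0x2D007 flags P=1 W=1 U=1 S=0
  [3] read 0x2D idx=20: raw=0x30007 flags P=1 W=1 U=1 S=0
  ✓ 0x30219  — 4 lookups
#1 VA=0x8042214B95 (r,kernel):
  [0] read 0x26 idx=1: raw=0x32007 flags P=1 W=1 U=1 S=0
  [1] read 0x32 idx=1: raw=0x35007 flags P=1 W=1 U=1 S=0
  [2] read 0x35 idx=17: raw=0x37007 flags P=1 W=1 U=1 S=0
  [3] read 0x37 idx=20: raw=0x39007 flags P=1 W=1 U=1 S=0
  ✓ 0x39B95  — 4 lookups
#2 VA=0x8042214B95 (r,kernel):
  TLB hit vpn=0x8042214 → PA=0x39B95
#3 VA=0x30402208381 (r,user):
  [0] read 0x26 idx=6: raw=0x3B007 flags P=1 W=1 U=1 S=0
  [1] read 0x3B idx=16: raw=0x3D007 flags P=1 W=1 U=1 S=0
  [2] read 0x3D idx=17: raw=0x3E007 flags P=1 W=1 U=1 S=0
  [3] read 0x3E idx=8: raw=0x40007 flags P=1 W=1 U=1 S=0
  ✓ 0x40381  — 4 lookups
#4 VA=0x786C020E57D (r,kernel):
  [0] read 0x26 idx=15: raw=0x41007 flags P=1 W=1 U=1 S=0
  [1] read 0x41 idx=27: raw=0x44007 flags P=1 W=1 U=1 S=0
  [2] read 0x44 idx=1: raw=0x46007 flags P=1 W=1 U=1 S=0
  [3] read 0x46 idx=14: raw=0x47007 flags P=1 W=1 U=1 S=0
  ✓ 0x4757D  — 4 lookups
#5 VA=0x3814141118B (w,kernel):
  [0] read 0x26 idx=7: raw=0x4A007 flags P=1 W=1 U=1 S=0
  [1] read 0x4A idx=5: raw=0x4B007 flags P=1 W=1 U=1 S=0
  [2] read 0x4B idx=10: raw=0x4F007 flags P=1 W=1 U=1 S=0
  [3] read 0x4F idx=17: raw=0x50005 flags P=1 W=0 U=1 S=0
  ✗ PROTECTION_VIOLATION  [4 reads]

Entries read for #3: 4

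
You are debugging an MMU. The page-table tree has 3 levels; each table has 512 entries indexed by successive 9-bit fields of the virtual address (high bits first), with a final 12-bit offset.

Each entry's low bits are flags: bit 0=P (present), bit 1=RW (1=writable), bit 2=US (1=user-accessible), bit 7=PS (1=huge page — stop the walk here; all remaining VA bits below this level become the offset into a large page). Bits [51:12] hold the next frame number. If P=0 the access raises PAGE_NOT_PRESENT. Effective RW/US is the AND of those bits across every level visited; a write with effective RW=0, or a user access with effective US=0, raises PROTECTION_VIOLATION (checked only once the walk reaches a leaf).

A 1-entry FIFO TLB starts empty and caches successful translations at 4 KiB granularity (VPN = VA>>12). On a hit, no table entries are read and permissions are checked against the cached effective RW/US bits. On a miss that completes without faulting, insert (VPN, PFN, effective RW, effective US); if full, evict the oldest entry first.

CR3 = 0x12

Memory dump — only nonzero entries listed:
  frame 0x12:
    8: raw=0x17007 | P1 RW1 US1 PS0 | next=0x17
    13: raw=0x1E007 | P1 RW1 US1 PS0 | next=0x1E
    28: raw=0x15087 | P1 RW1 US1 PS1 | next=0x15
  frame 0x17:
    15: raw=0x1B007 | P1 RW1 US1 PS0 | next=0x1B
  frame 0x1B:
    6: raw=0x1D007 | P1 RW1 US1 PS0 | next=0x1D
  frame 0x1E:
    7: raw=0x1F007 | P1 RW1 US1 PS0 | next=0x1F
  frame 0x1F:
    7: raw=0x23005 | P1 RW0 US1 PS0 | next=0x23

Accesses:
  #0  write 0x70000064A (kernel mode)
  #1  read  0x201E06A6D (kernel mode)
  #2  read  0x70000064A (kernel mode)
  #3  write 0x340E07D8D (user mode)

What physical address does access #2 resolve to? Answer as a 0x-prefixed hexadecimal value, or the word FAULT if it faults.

Per-access translation:
#0 VA=0x70000064A (w,kernel):
  L0 @0x12[28] → 0x15087  P=1,RW=1,US=1,PS=1
  ⇒ phys 0x1564A (huge @L0)  [1 reads]
#1 VA=0x201E06A6D (r,kernel):
  L0 @0x12[8] → 0x17007  P=1,RW=1,US=1,PS=0
  L1 @0x17[15] → 0x1B007  P=1,RW=1,US=1,PS=0
  L2 @0x1B[6] → 0x1D007  P=1,RW=1,US=1,PS=0
  ⇒ phys 0x1DA6D  [3 reads]
#2 VA=0x70000064A (r,kernel):
  L0 @0x12[28] → 0x15087  P=1,RW=1,US=1,PS=1
  ⇒ phys 0x1564A (huge @L0)  [1 reads]
#3 VA=0x340E07D8D (w,user):
  L0 @0x12[13] → 0x1E007  P=1,RW=1,US=1,PS=0
  L1 @0x1E[7] → 0x1F007  P=1,RW=1,US=1,PS=0
  L2 @0x1F[7] → 0x23005  P=1,RW=0,US=1,PS=0
  ✗ PROTECTION_VIOLATION  [3 reads]

Access #2 PA: 0x1564A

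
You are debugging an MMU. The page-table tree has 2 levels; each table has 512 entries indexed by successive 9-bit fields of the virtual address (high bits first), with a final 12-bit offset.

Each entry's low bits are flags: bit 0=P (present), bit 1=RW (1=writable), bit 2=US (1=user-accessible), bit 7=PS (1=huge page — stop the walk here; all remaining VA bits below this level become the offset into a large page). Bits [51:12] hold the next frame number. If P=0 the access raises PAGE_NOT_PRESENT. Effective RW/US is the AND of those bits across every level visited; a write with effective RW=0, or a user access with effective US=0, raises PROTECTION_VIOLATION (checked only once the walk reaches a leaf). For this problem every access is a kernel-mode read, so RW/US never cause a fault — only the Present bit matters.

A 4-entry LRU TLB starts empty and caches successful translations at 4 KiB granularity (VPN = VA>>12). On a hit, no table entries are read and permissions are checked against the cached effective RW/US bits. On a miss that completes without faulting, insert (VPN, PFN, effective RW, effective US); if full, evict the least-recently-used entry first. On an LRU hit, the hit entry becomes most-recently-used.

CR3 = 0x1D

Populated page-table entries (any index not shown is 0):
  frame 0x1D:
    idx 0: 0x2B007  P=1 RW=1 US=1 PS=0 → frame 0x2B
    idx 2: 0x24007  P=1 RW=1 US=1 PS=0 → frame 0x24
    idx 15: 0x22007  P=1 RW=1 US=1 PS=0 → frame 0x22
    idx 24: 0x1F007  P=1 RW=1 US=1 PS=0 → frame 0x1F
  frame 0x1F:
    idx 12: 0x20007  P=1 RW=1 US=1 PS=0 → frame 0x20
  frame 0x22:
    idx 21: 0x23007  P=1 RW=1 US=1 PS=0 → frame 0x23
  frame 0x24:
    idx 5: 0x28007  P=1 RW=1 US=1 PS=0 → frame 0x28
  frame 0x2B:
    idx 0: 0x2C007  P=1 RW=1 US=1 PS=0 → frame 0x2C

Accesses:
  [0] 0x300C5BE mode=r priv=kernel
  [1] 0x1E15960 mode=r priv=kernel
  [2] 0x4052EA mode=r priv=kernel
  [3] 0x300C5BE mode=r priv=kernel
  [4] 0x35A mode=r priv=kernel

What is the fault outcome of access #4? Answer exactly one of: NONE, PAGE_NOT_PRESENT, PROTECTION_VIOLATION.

Per-access translation:
#0 VA=0x300C5BE (r,kernel):
  L0: frame=0x1D idx=24 entry=0x1F007 [P=1 RW=1 US=1 PS=0]
  L1: frame=0x1F idx=12 entry=0x20007 [P=1 RW=1 US=1 PS=0]
  ✓ 0x205BE  — 2 lookups
#1 VA=0x1E15960 (r,kernel):
  L0: frame=0x1D idx=15 entry=0x22007 [P=1 RW=1 US=1 PS=0]
  L1: frame=0x22 idx=21 entry=0x23007 [P=1 RW=1 US=1 PS=0]
  ✓ 0x23960  — 2 lookups
#2 VA=0x4052EA (r,kernel):
  L0: frame=0x1D idx=2 entry=0x24007 [P=1 RW=1 US=1 PS=0]
  L1: frame=0x24 idx=5 entry=0x28007 [P=1 RW=1 US=1 PS=0]
  ✓ 0x282EA  — 2 lookups
#3 VA=0x300C5BE (r,kernel):
  TLB hit vpn=0x300C → PA=0x205BE
#4 VA=0x35A (r,kernel):
  L0: frame=0x1D idx=0 entry=0x2B007 [P=1 RW=1 US=1 PS=0]
  L1: frame=0x2B idx=0 entry=0x2C007 [P=1 RW=1 US=1 PS=0]
  ✓ 0x2C35A  — 2 lookups

Access #4 fault: NONE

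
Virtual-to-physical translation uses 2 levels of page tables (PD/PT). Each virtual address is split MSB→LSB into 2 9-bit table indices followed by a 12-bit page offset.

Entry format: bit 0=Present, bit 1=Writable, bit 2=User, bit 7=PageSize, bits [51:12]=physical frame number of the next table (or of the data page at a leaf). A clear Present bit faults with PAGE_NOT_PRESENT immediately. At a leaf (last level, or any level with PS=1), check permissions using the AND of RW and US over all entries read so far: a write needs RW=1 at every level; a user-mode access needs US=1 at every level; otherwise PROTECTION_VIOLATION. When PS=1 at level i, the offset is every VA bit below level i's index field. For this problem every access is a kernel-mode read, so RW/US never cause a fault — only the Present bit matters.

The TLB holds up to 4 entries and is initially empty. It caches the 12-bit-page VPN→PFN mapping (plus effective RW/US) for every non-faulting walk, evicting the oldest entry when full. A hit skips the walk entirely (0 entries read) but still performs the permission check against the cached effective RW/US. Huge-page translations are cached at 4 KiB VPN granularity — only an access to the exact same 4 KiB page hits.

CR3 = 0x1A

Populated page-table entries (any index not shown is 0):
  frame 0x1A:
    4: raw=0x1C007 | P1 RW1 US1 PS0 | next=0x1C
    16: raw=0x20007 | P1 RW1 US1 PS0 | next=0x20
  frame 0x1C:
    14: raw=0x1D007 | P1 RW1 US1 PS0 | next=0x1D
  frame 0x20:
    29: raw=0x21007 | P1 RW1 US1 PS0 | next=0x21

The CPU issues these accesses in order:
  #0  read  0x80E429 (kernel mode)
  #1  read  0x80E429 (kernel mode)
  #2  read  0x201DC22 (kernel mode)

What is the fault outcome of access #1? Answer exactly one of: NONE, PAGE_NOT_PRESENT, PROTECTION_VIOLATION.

Trace:
#0 VA=0x80E429 (r,kernel):
  L0 @0x1A[4] → 0x1C007  P=1,RW=1,US=1,PS=0
  L1 @0x1C[14] → 0x1D007  P=1,RW=1,US=1,PS=0
  ⇒ phys 0x1D429  [2 reads]
#1 VA=0x80E429 (r,kernel):
  TLB hit vpn=0x80E → PA=0x1D429
#2 VA=0x201DC22 (r,kernel):
  L0 @0x1A[16] → 0x20007  P=1,RW=1,US=1,PS=0
  L1 @0x20[29] → 0x21007  P=1,RW=1,US=1,PS=0
  ⇒ phys 0x21C22  [2 reads]

Access #1 fault: NONE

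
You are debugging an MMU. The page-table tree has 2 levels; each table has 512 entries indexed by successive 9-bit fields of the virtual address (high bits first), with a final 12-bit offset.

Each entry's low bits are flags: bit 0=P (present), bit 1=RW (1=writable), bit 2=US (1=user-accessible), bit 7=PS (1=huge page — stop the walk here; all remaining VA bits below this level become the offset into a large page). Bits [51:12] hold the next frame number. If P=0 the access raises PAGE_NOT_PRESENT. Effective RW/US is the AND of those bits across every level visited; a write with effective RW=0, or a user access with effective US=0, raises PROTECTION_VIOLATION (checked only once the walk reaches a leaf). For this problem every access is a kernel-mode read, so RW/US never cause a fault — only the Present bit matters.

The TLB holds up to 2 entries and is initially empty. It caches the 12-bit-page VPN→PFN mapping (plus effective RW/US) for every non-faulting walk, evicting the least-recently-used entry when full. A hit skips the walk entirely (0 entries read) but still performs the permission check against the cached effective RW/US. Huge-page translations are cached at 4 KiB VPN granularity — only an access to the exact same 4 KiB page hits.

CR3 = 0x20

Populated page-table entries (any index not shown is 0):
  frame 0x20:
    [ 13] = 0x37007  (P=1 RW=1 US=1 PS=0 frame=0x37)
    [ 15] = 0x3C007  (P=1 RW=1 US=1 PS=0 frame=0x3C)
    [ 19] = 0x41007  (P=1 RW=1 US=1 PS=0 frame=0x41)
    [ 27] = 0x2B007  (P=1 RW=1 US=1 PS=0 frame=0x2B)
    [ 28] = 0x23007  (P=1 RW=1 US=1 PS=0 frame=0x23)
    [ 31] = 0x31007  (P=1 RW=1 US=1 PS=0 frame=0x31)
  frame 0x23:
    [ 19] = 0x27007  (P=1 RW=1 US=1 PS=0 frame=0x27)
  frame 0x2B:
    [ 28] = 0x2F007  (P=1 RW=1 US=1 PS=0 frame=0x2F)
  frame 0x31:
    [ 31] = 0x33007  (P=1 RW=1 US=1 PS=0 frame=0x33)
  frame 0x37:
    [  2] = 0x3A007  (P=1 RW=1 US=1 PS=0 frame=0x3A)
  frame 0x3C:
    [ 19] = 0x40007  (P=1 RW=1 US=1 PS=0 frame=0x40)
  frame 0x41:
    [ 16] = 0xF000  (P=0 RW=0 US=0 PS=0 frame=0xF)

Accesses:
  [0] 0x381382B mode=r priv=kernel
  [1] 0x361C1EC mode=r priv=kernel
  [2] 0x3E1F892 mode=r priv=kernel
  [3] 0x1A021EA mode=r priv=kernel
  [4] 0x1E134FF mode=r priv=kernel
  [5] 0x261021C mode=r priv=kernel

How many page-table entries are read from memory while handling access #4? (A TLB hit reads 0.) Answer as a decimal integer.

Per-access translation:
#0 VA=0x381382B (r,kernel):
  [0] read 0x20 idx=28: raw=0x23007 flags P=1 W=1 U=1 S=0
  [1] read 0x23 idx=19: raw=0x27007 flags P=1 W=1 U=1 S=0
  ✓ 0x2782B  — 2 lookups
#1 VA=0x361C1EC (r,kernel):
  [0] read 0x20 idx=27: raw=0x2B007 flags P=1 W=1 U=1 S=0
  [1] read 0x2B idx=28: raw=0x2F007 flags P=1 W=1 U=1 S=0
  ✓ 0x2F1EC  — 2 lookups
#2 VA=0x3E1F892 (r,kernel):
  [0] read 0x20 idx=31: raw=0x31007 flags P=1 W=1 U=1 S=0
  [1] read 0x31 idx=31: raw=0x33007 flags P=1 W=1 U=1 S=0
  ✓ 0x33892  — 2 lookups
#3 VA=0x1A021EA (r,kernel):
  [0] read 0x20 idx=13: raw=0x37007 flags P=1 W=1 U=1 S=0
  [1] read 0x37 idx=2: raw=0x3A007 flags P=1 W=1 U=1 S=0
  ✓ 0x3A1EA  — 2 lookups
#4 VA=0x1E134FF (r,kernel):
  [0] read 0x20 idx=15: raw=0x3C007 flags P=1 W=1 U=1 S=0
  [1] read 0x3C idx=19: raw=0x40007 flags P=1 W=1 U=1 S=0
  ✓ 0x404FF  — 2 lookups
#5 VA=0x261021C (r,kernel):
  [0] read 0x20 idx=19: raw=0x41007 flags P=1 W=1 U=1 S=0
  [1] read 0x41 idx=16: raw=0xF000 flags P=0 W=0 U=0 S=0
  ✗ PAGE_NOT_PRESENT  [2 reads]

Entries read for #4: 2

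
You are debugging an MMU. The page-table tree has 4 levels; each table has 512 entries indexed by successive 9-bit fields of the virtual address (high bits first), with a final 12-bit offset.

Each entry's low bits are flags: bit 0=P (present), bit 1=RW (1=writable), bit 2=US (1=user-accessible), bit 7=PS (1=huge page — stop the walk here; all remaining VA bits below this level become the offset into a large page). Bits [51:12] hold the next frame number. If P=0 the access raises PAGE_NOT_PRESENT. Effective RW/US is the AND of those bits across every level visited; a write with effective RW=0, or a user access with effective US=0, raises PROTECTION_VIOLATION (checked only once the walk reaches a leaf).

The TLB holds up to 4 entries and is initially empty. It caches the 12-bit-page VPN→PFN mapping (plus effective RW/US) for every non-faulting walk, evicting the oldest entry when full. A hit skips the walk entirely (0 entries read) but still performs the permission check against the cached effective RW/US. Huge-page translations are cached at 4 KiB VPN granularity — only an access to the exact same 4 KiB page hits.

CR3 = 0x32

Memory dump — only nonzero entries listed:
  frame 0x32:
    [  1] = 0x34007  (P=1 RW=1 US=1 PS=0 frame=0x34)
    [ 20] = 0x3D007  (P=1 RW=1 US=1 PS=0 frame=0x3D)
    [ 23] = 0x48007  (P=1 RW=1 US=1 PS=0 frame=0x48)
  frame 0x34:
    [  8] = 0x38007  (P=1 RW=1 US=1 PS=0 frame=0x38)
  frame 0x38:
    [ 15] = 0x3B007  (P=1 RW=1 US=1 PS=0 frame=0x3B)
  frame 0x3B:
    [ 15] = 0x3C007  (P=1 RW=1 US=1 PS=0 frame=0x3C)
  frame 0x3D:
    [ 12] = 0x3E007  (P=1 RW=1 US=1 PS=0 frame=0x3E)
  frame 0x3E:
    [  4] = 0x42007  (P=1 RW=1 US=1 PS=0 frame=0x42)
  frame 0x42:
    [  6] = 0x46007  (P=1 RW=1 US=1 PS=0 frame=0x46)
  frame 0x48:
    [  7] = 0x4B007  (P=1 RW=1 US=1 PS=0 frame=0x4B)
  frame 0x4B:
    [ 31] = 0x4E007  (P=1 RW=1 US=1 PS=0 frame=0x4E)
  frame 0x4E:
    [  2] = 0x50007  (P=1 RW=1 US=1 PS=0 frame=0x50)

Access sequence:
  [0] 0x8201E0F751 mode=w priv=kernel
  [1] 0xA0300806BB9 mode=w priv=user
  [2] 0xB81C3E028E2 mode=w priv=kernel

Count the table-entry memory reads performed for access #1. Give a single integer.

Walk each access:
#0 VA=0x8201E0F751 (w,kernel):
  lvl0: tbl 0x32, slot 1 ⇒ 0x34007 (P1/RW1/US1/PS0)
  lvl1: tbl 0x34, slot 8 ⇒ 0x38007 (P1/RW1/US1/PS0)
  lvl2: tbl 0x38, slot 15 ⇒ 0x3B007 (P1/RW1/US1/PS0)
  lvl3: tbl 0x3B, slot 15 ⇒ 0x3C007 (P1/RW1/US1/PS0)
  → PA=0x3C751  (4 entries read)
#1 VA=0xA0300806BB9 (w,user):
  lvl0: tbl 0x32, slot 20 ⇒ 0x3D007 (P1/RW1/US1/PS0)
  lvl1: tbl 0x3D, slot 12 ⇒ 0x3E007 (P1/RW1/US1/PS0)
  lvl2: tbl 0x3E, slot 4 ⇒ 0x42007 (P1/RW1/US1/PS0)
  lvl3: tbl 0x42, slot 6 ⇒ 0x46007 (P1/RW1/US1/PS0)
  → PA=0x46BB9  (4 entries read)
#2 VA=0xB81C3E028E2 (w,kernel):
  lvl0: tbl 0x32, slot 23 ⇒ 0x48007 (P1/RW1/US1/PS0)
  lvl1: tbl 0x48, slot 7 ⇒ 0x4B007 (P1/RW1/US1/PS0)
  lvl2: tbl 0x4B, slot 31 ⇒ 0x4E007 (P1/RW1/US1/PS0)
  lvl3: tbl 0x4E, slot 2 ⇒ 0x50007 (P1/RW1/US1/PS0)
  → PA=0x508E2  (4 entries read)

Entries read for #1: 4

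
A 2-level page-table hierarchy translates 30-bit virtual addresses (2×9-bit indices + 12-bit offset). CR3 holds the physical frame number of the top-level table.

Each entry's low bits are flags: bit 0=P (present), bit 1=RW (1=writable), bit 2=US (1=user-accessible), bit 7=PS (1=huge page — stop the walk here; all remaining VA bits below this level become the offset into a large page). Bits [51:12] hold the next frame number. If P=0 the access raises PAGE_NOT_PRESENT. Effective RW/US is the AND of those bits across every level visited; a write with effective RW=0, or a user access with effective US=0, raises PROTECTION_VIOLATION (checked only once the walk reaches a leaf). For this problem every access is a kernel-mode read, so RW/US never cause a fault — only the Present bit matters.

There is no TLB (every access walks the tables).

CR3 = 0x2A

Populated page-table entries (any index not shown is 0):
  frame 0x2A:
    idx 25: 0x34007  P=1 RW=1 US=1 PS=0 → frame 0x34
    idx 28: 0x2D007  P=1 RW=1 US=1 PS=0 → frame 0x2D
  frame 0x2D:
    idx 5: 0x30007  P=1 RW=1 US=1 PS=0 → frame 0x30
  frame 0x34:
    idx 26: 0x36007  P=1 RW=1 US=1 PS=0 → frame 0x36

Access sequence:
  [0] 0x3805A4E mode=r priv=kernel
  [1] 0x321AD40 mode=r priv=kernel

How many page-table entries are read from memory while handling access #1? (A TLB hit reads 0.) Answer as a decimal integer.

Walk each access:
#0 VA=0x3805A4E (r,kernel):
  L0 @0x2A[28] → 0x2D007  P=1,RW=1,US=1,PS=0
  L1 @0x2D[5] → 0x30007  P=1,RW=1,US=1,PS=0
  ✓ 0x30A4E  — 2 lookups
#1 VA=0x321AD40 (r,kernel):
  L0 @0x2A[25] → 0x34007  P=1,RW=1,US=1,PS=0
  L1 @0x34[26] → 0x36007  P=1,RW=1,US=1,PS=0
  ✓ 0x36D40  — 2 lookups

Entries read for #1: 2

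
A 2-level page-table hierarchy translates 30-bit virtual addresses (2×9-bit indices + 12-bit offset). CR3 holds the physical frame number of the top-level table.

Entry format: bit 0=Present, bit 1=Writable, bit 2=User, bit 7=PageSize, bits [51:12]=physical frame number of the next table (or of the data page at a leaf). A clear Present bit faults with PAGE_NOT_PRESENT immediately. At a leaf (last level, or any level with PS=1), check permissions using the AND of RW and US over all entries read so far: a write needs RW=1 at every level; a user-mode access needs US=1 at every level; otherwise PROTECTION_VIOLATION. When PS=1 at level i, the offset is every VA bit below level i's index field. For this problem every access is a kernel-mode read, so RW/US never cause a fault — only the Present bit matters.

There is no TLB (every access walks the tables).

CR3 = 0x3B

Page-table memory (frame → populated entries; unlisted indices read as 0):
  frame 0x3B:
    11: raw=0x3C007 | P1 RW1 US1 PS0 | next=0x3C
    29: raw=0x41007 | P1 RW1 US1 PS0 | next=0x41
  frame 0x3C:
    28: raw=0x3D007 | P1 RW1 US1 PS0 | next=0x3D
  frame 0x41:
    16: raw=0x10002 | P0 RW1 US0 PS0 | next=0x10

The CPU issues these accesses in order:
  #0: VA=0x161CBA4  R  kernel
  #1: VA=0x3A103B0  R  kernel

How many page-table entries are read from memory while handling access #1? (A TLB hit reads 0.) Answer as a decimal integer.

Walk each access:
#0 VA=0x161CBA4 (r,kernel):
  L0: frame=0x3B idx=11 entry=0x3C007 [P=1 RW=1 US=1 PS=0]
  L1: frame=0x3C idx=28 entry=0x3D007 [P=1 RW=1 US=1 PS=0]
  ⇒ phys 0x3DBA4  [2 reads]
#1 VA=0x3A103B0 (r,kernel):
  L0: frame=0x3B idx=29 entry=0x41007 [P=1 RW=1 US=1 PS=0]
  L1: frame=0x41 idx=16 entry=0x10002 [P=0 RW=1 US=0 PS=0]
  ✗ PAGE_NOT_PRESENT  [2 reads]

Entries read for #1: 2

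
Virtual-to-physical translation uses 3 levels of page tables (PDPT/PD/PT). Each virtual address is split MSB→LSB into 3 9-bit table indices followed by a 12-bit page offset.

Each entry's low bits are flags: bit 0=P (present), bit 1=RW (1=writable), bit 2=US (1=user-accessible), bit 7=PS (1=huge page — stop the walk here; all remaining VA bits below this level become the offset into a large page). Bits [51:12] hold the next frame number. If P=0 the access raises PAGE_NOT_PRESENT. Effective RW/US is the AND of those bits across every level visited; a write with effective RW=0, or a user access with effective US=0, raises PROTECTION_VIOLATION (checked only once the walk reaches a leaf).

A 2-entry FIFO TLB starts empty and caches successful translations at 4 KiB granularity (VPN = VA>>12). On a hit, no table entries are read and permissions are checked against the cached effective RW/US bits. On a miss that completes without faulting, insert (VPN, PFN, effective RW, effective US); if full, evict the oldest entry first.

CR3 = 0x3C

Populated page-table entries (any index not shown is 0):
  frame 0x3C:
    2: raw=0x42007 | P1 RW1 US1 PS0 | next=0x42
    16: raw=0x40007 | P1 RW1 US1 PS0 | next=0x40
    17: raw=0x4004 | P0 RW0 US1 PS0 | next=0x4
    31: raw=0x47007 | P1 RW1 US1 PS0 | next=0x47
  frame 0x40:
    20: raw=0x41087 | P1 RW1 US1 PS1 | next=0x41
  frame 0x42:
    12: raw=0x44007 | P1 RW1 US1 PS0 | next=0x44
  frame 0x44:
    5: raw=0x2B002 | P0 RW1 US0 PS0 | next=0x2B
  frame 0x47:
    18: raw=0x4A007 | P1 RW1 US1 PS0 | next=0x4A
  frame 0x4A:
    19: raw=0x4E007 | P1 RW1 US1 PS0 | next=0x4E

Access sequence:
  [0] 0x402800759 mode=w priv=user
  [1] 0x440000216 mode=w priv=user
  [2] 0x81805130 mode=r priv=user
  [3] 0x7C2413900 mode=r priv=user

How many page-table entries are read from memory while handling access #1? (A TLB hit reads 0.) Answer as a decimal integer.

Walk each access:
#0 VA=0x402800759 (w,user):
  [0] read 0x3C idx=16: raw=0x40007 flags P=1 W=1 U=1 S=0
  [1] read 0x40 idx=20: raw=0x41087 flags P=1 W=1 U=1 S=1
  → PA=0x41759 (huge @L1)  (2 entries read)
#1 VA=0x440000216 (w,user):
  [0] read 0x3C idx=17: raw=0x4004 flags P=0 W=0 U=1 S=0
  → PAGE_NOT_PRESENT  (1 entries read)
#2 VA=0x81805130 (r,user):
  [0] read 0x3C idx=2: raw=0x42007 flags P=1 W=1 U=1 S=0
  [1] read 0x42 idx=12: raw=0x44007 flags P=1 W=1 U=1 S=0
  [2] read 0x44 idx=5: raw=0x2B002 flags P=0 W=1 U=0 S=0
  → PAGE_NOT_PRESENT  (3 entries read)
#3 VA=0x7C2413900 (r,user):
  [0] read 0x3C idx=31: raw=0x47007 flags P=1 W=1 U=1 S=0
  [1] read 0x47 idx=18: raw=0x4A007 flags P=1 W=1 U=1 S=0
  [2] read 0x4A idx=19: raw=0x4E007 flags P=1 W=1 U=1 S=0
  → PA=0x4E900  (3 entries read)

Entries read for #1: 1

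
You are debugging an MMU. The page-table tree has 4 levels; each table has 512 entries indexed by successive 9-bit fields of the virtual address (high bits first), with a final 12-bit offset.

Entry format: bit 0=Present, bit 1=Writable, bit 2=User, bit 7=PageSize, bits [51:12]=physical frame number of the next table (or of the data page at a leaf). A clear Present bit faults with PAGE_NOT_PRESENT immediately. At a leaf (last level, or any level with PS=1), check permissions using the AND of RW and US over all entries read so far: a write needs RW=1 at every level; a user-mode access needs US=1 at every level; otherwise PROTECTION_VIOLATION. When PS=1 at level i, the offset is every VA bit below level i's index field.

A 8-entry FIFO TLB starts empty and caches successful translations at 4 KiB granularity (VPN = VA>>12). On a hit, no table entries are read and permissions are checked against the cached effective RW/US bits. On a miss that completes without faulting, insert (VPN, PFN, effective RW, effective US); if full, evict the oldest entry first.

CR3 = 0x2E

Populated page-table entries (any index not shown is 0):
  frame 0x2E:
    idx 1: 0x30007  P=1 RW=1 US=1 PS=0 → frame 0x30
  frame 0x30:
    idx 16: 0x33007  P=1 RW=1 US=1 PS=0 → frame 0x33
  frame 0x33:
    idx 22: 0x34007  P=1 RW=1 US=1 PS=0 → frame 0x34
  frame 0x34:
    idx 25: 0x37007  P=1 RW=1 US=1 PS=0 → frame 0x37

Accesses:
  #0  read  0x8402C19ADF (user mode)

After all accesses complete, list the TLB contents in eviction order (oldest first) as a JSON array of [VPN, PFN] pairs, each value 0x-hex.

Trace:
#0 VA=0x8402C19ADF (r,user):
  L0: frame=0x2E idx=1 entry=0x30007 [P=1 RW=1 US=1 PS=0]
  L1: frame=0x30 idx=16 entry=0x33007 [P=1 RW=1 US=1 PS=0]
  L2: frame=0x33 idx=22 entry=0x34007 [P=1 RW=1 US=1 PS=0]
  L3: frame=0x34 idx=25 entry=0x37007 [P=1 RW=1 US=1 PS=0]
  → PA=0x37ADF  (4 entries read)

TLB: [["0x8402C19", "0x37"]]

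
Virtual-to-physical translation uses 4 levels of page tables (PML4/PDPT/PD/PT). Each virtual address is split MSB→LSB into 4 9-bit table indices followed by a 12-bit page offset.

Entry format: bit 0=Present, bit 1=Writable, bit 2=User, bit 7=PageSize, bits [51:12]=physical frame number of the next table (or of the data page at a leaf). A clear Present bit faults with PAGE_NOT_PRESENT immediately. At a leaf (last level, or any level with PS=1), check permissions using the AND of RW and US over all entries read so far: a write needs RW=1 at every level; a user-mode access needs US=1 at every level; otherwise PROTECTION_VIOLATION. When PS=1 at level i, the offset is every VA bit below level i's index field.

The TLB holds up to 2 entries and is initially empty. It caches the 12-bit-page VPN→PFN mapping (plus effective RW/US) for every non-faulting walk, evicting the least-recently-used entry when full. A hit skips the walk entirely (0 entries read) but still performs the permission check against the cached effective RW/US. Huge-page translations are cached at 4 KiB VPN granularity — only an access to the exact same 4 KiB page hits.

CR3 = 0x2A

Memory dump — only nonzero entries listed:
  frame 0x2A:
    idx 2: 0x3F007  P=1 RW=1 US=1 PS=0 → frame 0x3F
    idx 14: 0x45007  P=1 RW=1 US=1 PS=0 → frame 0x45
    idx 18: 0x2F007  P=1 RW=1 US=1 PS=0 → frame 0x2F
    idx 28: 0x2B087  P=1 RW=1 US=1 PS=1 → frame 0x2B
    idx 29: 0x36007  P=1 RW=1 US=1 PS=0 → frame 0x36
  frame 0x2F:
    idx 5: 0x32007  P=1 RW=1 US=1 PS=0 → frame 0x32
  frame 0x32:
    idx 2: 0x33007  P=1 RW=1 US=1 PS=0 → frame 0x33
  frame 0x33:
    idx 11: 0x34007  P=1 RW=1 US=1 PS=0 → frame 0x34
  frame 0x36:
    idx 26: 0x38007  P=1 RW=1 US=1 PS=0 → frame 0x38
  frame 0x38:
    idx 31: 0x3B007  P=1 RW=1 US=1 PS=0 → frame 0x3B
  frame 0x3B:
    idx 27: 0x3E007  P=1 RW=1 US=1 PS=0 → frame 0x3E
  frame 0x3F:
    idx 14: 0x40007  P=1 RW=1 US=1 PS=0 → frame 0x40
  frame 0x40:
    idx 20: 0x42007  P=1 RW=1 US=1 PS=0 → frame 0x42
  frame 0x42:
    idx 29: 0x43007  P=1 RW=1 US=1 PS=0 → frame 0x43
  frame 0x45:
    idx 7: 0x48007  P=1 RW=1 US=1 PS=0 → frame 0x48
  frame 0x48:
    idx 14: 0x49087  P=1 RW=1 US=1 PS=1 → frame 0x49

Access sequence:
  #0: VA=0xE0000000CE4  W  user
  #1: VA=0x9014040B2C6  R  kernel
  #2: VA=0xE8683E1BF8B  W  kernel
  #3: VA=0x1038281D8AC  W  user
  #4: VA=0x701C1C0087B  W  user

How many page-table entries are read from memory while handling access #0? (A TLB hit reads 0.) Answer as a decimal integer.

Trace:
#0 VA=0xE0000000CE4 (w,user):
  lvl0: tbl 0x2A, slot 28 ⇒ 0x2B087 (P1/RW1/US1/PS1)
  ⇒ phys 0x2BCE4 (huge @L0)  [1 reads]
#1 VA=0x9014040B2C6 (r,kernel):
  lvl0: tbl 0x2A, slot 18 ⇒ 0x2F007 (P1/RW1/US1/PS0)
  lvl1: tbl 0x2F, slot 5 ⇒ 0x32007 (P1/RW1/US1/PS0)
  lvl2: tbl 0x32, slot 2 ⇒ 0x33007 (P1/RW1/US1/PS0)
  lvl3: tbl 0x33, slot 11 ⇒ 0x34007 (P1/RW1/US1/PS0)
  ⇒ phys 0x342C6  [4 reads]
#2 VA=0xE8683E1BF8B (w,kernel):
  lvl0: tbl 0x2A, slot 29 ⇒ 0x36007 (P1/RW1/US1/PS0)
  lvl1: tbl 0x36, slot 26 ⇒ 0x38007 (P1/RW1/US1/PS0)
  lvl2: tbl 0x38, slot 31 ⇒ 0x3B007 (P1/RW1/US1/PS0)
  lvl3: tbl 0x3B, slot 27 ⇒ 0x3E007 (P1/RW1/US1/PS0)
  ⇒ phys 0x3EF8B  [4 reads]
#3 VA=0x1038281D8AC (w,user):
  lvl0: tbl 0x2A, slot 2 ⇒ 0x3F007 (P1/RW1/US1/PS0)
  lvl1: tbl 0x3F, slot 14 ⇒ 0x40007 (P1/RW1/US1/PS0)
  lvl2: tbl 0x40, slot 20 ⇒ 0x42007 (P1/RW1/US1/PS0)
  lvl3: tbl 0x42, slot 29 ⇒ 0x43007 (P1/RW1/US1/PS0)
  ⇒ phys 0x438AC  [4 reads]
#4 VA=0x701C1C0087B (w,user):
  lvl0: tbl 0x2A, slot 14 ⇒ 0x45007 (P1/RW1/US1/PS0)
  lvl1: tbl 0x45, slot 7 ⇒ 0x48007 (P1/RW1/US1/PS0)
  lvl2: tbl 0x48, slot 14 ⇒ 0x49087 (P1/RW1/US1/PS1)
  ⇒ phys 0x4987B (huge @L2)  [3 reads]

Entries read for #0: 1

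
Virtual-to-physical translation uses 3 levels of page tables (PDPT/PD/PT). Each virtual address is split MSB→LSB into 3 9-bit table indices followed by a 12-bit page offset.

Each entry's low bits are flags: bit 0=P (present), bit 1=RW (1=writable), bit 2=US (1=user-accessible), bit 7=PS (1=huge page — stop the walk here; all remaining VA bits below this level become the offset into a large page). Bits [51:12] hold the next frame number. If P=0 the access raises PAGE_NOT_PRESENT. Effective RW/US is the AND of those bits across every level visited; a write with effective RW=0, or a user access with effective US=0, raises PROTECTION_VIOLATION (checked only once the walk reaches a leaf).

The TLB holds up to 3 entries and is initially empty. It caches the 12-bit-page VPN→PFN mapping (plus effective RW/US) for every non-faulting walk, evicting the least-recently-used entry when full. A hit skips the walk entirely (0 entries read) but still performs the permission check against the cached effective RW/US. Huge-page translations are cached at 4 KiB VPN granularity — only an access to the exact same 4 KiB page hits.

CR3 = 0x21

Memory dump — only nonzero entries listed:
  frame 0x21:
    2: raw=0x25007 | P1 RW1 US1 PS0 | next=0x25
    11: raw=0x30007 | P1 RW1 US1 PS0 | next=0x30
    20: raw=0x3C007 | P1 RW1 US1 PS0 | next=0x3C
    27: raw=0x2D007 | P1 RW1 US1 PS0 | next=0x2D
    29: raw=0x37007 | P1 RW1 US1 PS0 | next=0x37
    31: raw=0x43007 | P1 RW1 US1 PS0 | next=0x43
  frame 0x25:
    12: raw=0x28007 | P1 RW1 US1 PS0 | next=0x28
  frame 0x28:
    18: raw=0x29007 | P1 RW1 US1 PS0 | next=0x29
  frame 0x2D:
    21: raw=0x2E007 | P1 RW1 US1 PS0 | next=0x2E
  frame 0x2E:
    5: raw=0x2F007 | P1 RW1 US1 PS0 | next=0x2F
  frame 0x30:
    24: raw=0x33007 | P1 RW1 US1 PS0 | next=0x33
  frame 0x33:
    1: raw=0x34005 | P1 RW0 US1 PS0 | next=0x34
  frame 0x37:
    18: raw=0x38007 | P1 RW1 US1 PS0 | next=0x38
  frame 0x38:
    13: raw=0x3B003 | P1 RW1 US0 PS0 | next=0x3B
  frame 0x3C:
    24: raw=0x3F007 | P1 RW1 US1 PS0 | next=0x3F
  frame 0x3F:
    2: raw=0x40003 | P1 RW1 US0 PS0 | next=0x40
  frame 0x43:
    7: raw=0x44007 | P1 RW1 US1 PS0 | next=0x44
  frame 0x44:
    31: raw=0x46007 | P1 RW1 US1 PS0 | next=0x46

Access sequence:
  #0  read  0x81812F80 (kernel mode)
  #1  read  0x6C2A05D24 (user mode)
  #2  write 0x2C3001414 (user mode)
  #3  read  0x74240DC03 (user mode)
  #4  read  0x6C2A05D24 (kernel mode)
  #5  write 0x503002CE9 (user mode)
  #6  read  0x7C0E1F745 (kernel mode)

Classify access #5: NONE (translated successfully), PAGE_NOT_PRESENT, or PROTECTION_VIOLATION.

Per-access translation:
#0 VA=0x81812F80 (r,kernel):
  L0 @0x21[2] → 0x25007  P=1,RW=1,US=1,PS=0
  L1 @0x25[12] → 0x28007  P=1,RW=1,US=1,PS=0
  L2 @0x28[18] → 0x29007  P=1,RW=1,US=1,PS=0
  → PA=0x29F80  (3 entries read)
#1 VA=0x6C2A05D24 (r,user):
  L0 @0x21[27] → 0x2D007  P=1,RW=1,US=1,PS=0
  L1 @0x2D[21] → 0x2E007  P=1,RW=1,US=1,PS=0
  L2 @0x2E[5] → 0x2F007  P=1,RW=1,US=1,PS=0
  → PA=0x2FD24  (3 entries read)
#2 VA=0x2C3001414 (w,user):
  L0 @0x21[11] → 0x30007  P=1,RW=1,US=1,PS=0
  L1 @0x30[24] → 0x33007  P=1,RW=1,US=1,PS=0
  L2 @0x33[1] → 0x34005  P=1,RW=0,US=1,PS=0
  ✗ PROTECTION_VIOLATION  [3 reads]
#3 VA=0x74240DC03 (r,user):
  L0 @0x21[29] → 0x37007  P=1,RW=1,US=1,PS=0
  L1 @0x37[18] → 0x38007  P=1,RW=1,US=1,PS=0
  L2 @0x38[13] → 0x3B003  P=1,RW=1,US=0,PS=0
  ✗ PROTECTION_VIOLATION  [3 reads]
#4 VA=0x6C2A05D24 (r,kernel):
  TLB hit vpn=0x6C2A05 → PA=0x2FD24
#5 VA=0x503002CE9 (w,user):
  L0 @0x21[20] → 0x3C007  P=1,RW=1,US=1,PS=0
  L1 @0x3C[24] → 0x3F007  P=1,RW=1,US=1,PS=0
  L2 @0x3F[2] → 0x40003  P=1,RW=1,US=0,PS=0
  ✗ PROTECTION_VIOLATION  [3 reads]
#6 VA=0x7C0E1F745 (r,kernel):
  L0 @0x21[31] → 0x43007  P=1,RW=1,US=1,PS=0
  L1 @0x43[7] → 0x44007  P=1,RW=1,US=1,PS=0
  L2 @0x44[31] → 0x46007  P=1,RW=1,US=1,PS=0
  → PA=0x46745  (3 entries read)

Access #5 fault: PROTECTION_VIOLATION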